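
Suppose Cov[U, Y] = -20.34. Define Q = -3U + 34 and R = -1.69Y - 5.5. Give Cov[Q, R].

Cov[Q, R] = -103.1238

Cov[Q, R] = a·c·Cov[U, Y] = (-3)·(-1.69)·(-20.34) = -103.1238. Additive constants drop out.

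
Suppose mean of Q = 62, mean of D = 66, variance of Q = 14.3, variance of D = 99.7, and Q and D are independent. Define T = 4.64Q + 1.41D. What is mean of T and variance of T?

mean of T = 380.74, variance of T = 506.08685

mean of T = 4.64·mean of Q + 1.41·mean of D = 4.64·62 + 1.41·66 = 380.74.
variance of T = a²·variance of Q + b²·variance of D + 2ab·covariance of Q and D with a = 4.64, b = 1.41.
Independence gives covariance of Q and D = 0.
= 4.64²·14.3 + 1.41²·99.7 + 2·4.64·1.41·0
= 307.87328 + 198.21357 + 0 = 506.08685.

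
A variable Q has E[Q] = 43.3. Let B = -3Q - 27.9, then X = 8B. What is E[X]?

E[X] = -1262.4

E[B] = (-3)·43.3 + (-27.9) = -157.8.
E[X] = 8·(-157.8) = -1262.4.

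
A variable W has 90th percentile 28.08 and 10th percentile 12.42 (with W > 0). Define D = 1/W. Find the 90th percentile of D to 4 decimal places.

1/W is decreasing on W > 0, so percentile order reverses: P_{90}(D) uses P_{10}(W) = 12.42.
P_{90}(D) = 1/12.42 ≈ 0.0805.

90th percentile of D = 0.0805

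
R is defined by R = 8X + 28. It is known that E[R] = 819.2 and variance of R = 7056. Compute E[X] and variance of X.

From R = 8X + 28: E[R] = a·E[X] + b, so E[X] = (E[R] − b)/a = (819.2 − 28)/8 = 98.9.
variance of R = a²·variance of X, so variance of X = 7056/8² = 110.25.

E[X] = 98.9, variance of X = 110.25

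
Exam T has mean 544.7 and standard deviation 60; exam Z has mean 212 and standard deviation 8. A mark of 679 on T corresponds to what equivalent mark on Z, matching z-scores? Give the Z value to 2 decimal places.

z = (679 − 544.7)/60 ≈ 2.2383.
Z = 212 + z·8 = 212 + (679 − 544.7)·8/60 ≈ 229.91.

Z = 229.91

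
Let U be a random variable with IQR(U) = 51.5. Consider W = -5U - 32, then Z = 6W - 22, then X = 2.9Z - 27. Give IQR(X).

IQR(X) = 4480.5

IQR(W) = |-5|·51.5 = 257.5.
IQR(Z) = |6|·257.5 = 1545.
IQR(X) = |2.9|·1545 = 4480.5.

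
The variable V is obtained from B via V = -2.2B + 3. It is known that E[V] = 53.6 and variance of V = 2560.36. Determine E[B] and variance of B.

E[B] = -23, variance of B = 529

From V = -2.2B + 3: E[V] = a·E[B] + b, so E[B] = (E[V] − b)/a = (53.6 − 3)/(-2.2) = -23.
variance of V = a²·variance of B, so variance of B = 2560.36/(-2.2)² = 529.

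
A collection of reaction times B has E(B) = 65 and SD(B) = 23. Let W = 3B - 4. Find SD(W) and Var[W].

SD(W) = 69, Var[W] = 4761

W = 3B - 4 is linear with a = 3, b = -4.
SD(W) = |a|·SD(B) = |3|·23 = 69.
Var[B] = 23² = 529.
Var[W] = a²·Var[B] = 3²·529 = 4761 (the additive constant -4 does not affect variance).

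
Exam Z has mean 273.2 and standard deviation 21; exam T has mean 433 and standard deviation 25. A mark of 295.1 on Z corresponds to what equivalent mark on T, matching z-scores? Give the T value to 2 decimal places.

z = (295.1 − 273.2)/21 ≈ 1.0429.
T = 433 + z·25 = 433 + (295.1 − 273.2)·25/21 ≈ 459.07.

T = 459.07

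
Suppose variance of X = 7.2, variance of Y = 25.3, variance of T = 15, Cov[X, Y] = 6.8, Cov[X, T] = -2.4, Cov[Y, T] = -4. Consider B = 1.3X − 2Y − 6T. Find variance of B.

variance of B = a²·variance of X + b²·variance of Y + c²·variance of T + 2ab·Cov[X, Y] + 2ac·Cov[X, T] + 2bc·Cov[Y, T], with a = 1.3, b = -2, c = -6.
= 12.168 + 101.2 + 540 + (-35.36) + 37.44 + (-96)
= 559.448.

variance of B = 559.448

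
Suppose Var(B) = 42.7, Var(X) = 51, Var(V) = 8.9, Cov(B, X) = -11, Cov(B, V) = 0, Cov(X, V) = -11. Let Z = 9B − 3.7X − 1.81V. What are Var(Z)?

Var(Z) = 4771.31329

Var(Z) = a²·Var(B) + b²·Var(X) + c²·Var(V) + 2ab·Cov(B, X) + 2ac·Cov(B, V) + 2bc·Cov(X, V), with a = 9, b = -3.7, c = -1.81.
= 3458.7 + 698.19 + 29.15729 + 732.6 + 0 + (-147.334)
= 4771.31329.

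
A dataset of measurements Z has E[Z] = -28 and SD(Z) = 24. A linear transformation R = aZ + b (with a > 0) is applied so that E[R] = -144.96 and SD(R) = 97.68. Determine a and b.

SD(R) = a·SD(Z) (a > 0), so a = 97.68/24 = 4.07.
E[R] = a·E[Z] + b, so b = -144.96 − 4.07·(-28) = -31.

a = 4.07, b = -31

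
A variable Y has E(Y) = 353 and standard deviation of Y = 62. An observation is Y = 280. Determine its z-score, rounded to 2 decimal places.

z = -1.18

z = (Y − E(Y)) / standard deviation of Y = (280 − 353) / 62 ≈ -1.18.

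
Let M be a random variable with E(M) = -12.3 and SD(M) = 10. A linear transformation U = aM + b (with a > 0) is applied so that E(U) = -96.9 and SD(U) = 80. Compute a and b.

SD(U) = a·SD(M) (a > 0), so a = 80/10 = 8.
E(U) = a·E(M) + b, so b = -96.9 − 8·(-12.3) = 1.5.

a = 8, b = 1.5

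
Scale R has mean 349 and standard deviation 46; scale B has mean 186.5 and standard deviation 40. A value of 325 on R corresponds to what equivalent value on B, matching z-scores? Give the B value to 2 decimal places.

B = 165.63

z = (325 − 349)/46 ≈ -0.5217.
B = 186.5 + z·40 = 186.5 + (325 − 349)·40/46 ≈ 165.63.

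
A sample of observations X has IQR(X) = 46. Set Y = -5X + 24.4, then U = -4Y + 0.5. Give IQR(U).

IQR(U) = 920

IQR(Y) = |-5|·46 = 230.
IQR(U) = |-4|·230 = 920.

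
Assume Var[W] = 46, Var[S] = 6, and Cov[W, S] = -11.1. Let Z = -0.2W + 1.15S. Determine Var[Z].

Var[Z] = a²·Var[W] + b²·Var[S] + 2ab·Cov[W, S] with a = -0.2, b = 1.15.
= (-0.2)²·46 + 1.15²·6 + 2·(-0.2)·1.15·(-11.1)
= 1.84 + 7.935 + 5.106 = 14.881.

Var[Z] = 14.881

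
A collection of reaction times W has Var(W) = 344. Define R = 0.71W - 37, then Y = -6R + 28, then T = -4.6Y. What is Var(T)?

Var(R) = 0.71²·344 = 173.4104.
Var(Y) = (-6)²·173.4104 = 6242.7744.
Var(T) = (-4.6)²·6242.7744 = 132097.106304.

Var(T) = 132097.106304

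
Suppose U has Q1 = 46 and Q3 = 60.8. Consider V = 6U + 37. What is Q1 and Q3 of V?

Q1(V) = 313, Q3(V) = 401.8

a = 6 > 0: Q1(V) = a·Q1(U)+b = 313, Q3(V) = a·Q3(U)+b = 401.8.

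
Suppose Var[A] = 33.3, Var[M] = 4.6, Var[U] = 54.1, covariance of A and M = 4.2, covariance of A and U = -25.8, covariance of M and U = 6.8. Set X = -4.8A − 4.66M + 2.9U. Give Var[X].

Var[X] = a²·Var[A] + b²·Var[M] + c²·Var[U] + 2ab·covariance of A and M + 2ac·covariance of A and U + 2bc·covariance of M and U, with a = -4.8, b = -4.66, c = 2.9.
= 767.232 + 99.89176 + 454.981 + 187.8912 + 718.272 + (-183.7904)
= 2044.47756.

Var[X] = 2044.47756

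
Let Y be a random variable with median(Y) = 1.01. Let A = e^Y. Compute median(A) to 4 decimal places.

median(A) = 2.7456

e^Y is monotone on this domain, so median(A) = exp(1.01) ≈ 2.7456.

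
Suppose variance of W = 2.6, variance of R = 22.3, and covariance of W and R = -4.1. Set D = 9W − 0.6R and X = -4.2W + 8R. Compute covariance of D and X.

By bilinearity, covariance of D and X = ac·variance of W + bd·variance of R + (ad+bc)·covariance of W and R, with a=9, b=-0.6, c=-4.2, d=8.
ac·variance of W = 9·(-4.2)·2.6 = -98.28
bd·variance of R = (-0.6)·8·22.3 = -107.04
(ad+bc)·covariance of W and R = (74.52)·(-4.1) = -305.532
covariance of D and X = -98.28 + (-107.04) + (-305.532) = -510.852.

covariance of D and X = -510.852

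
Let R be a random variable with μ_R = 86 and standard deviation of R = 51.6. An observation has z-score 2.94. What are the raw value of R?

R = 237.704

R = μ_R + z·standard deviation of R = 86 + 2.94·51.6 = 237.704.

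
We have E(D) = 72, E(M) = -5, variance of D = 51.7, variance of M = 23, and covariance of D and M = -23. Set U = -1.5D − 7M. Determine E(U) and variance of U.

E(U) = -73, variance of U = 760.325

E(U) = (-1.5)·E(D) + (-7)·E(M) = (-1.5)·72 + (-7)·(-5) = -73.
variance of U = a²·variance of D + b²·variance of M + 2ab·covariance of D and M with a = -1.5, b = -7.
= (-1.5)²·51.7 + (-7)²·23 + 2·(-1.5)·(-7)·(-23)
= 116.325 + 1127 + (-483) = 760.325.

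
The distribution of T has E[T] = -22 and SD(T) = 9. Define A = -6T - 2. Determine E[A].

A = -6T - 2 is linear with a = -6, b = -2.
E[A] = a·E[T] + b = (-6)·(-22) + (-2) = 130.

E[A] = 130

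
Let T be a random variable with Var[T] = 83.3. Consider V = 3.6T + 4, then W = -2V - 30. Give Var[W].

Var[W] = 4318.272

Var[V] = 3.6²·83.3 = 1079.568.
Var[W] = (-2)²·1079.568 = 4318.272.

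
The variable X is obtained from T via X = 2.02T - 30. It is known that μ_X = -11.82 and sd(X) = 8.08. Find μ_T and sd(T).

From X = 2.02T - 30: μ_X = a·μ_T + b, so μ_T = (μ_X − b)/a = (-11.82 − (-30))/2.02 = 9.
sd(X) = |a|·sd(T), so sd(T) = 8.08/|2.02| = 4.

μ_T = 9, sd(T) = 4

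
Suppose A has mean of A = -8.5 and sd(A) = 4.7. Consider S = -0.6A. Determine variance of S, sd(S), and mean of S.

S = -0.6A is linear with a = -0.6, b = 0.
variance of A = 4.7² = 22.09.
variance of S = a²·variance of A = (-0.6)²·22.09 = 7.9524.
sd(S) = |a|·sd(A) = |-0.6|·4.7 = 2.82.
mean of S = a·mean of A + b = (-0.6)·(-8.5) = 5.1.

variance of S = 7.9524, sd(S) = 2.82, mean of S = 5.1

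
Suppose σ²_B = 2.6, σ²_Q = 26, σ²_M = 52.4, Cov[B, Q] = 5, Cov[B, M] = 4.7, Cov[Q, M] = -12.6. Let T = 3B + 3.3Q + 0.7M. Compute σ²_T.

σ²_T = 392.744

σ²_T = a²·σ²_B + b²·σ²_Q + c²·σ²_M + 2ab·Cov[B, Q] + 2ac·Cov[B, M] + 2bc·Cov[Q, M], with a = 3, b = 3.3, c = 0.7.
= 23.4 + 283.14 + 25.676 + 99 + 19.74 + (-58.212)
= 392.744.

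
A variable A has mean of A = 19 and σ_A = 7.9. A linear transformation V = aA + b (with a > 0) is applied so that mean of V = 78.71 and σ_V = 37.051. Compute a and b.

σ_V = a·σ_A (a > 0), so a = 37.051/7.9 = 4.69.
mean of V = a·mean of A + b, so b = 78.71 − 4.69·19 = -10.4.

a = 4.69, b = -10.4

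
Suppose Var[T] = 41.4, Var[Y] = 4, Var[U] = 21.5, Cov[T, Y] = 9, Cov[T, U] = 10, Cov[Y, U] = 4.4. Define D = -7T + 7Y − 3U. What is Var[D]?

Var[D] = a²·Var[T] + b²·Var[Y] + c²·Var[U] + 2ab·Cov[T, Y] + 2ac·Cov[T, U] + 2bc·Cov[Y, U], with a = -7, b = 7, c = -3.
= 2028.6 + 196 + 193.5 + (-882) + 420 + (-184.8)
= 1771.3.

Var[D] = 1771.3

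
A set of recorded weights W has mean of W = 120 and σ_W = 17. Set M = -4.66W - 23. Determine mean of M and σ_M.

M = -4.66W - 23 is linear with a = -4.66, b = -23.
mean of M = a·mean of W + b = (-4.66)·120 + (-23) = -582.2.
σ_M = |a|·σ_W = |-4.66|·17 = 79.22.

mean of M = -582.2, σ_M = 79.22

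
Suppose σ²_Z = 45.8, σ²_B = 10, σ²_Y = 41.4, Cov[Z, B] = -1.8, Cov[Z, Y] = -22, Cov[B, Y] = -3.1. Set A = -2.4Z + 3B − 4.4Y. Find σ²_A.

σ²_A = 798.432

σ²_A = a²·σ²_Z + b²·σ²_B + c²·σ²_Y + 2ab·Cov[Z, B] + 2ac·Cov[Z, Y] + 2bc·Cov[B, Y], with a = -2.4, b = 3, c = -4.4.
= 263.808 + 90 + 801.504 + 25.92 + (-464.64) + 81.84
= 798.432.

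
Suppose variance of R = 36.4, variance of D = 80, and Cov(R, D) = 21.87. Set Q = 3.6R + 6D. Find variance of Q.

variance of Q = a²·variance of R + b²·variance of D + 2ab·Cov(R, D) with a = 3.6, b = 6.
= 3.6²·36.4 + 6²·80 + 2·3.6·6·21.87
= 471.744 + 2880 + 944.784 = 4296.528.

variance of Q = 4296.528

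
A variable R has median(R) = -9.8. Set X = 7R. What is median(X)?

A linear map preserves order up to sign, so median(X) = a·median(R) + b = 7·(-9.8) = -68.6.

median(X) = -68.6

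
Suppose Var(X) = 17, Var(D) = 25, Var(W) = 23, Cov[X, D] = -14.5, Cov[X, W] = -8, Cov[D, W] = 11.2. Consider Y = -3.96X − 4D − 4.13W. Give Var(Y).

Var(Y) = a²·Var(X) + b²·Var(D) + c²·Var(W) + 2ab·Cov[X, D] + 2ac·Cov[X, W] + 2bc·Cov[D, W], with a = -3.96, b = -4, c = -4.13.
= 266.5872 + 400 + 392.3087 + (-459.36) + (-261.6768) + 370.048
= 707.9071.

Var(Y) = 707.9071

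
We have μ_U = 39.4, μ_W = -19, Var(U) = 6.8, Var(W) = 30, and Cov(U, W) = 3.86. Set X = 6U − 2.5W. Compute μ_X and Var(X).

μ_X = 283.9, Var(X) = 316.5

μ_X = 6·μ_U + (-2.5)·μ_W = 6·39.4 + (-2.5)·(-19) = 283.9.
Var(X) = a²·Var(U) + b²·Var(W) + 2ab·Cov(U, W) with a = 6, b = -2.5.
= 6²·6.8 + (-2.5)²·30 + 2·6·(-2.5)·3.86
= 244.8 + 187.5 + (-115.8) = 316.5.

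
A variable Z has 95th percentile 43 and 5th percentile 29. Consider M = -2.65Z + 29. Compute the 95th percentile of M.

95th percentile of M = -47.85

Since a = -2.65 < 0 the transformation is decreasing, reversing order: the 95th percentile of M corresponds to the 5th percentile of Z.
So P_{95}(M) = a·P_{5}(Z) + b = (-2.65)·29 + 29 = -47.85.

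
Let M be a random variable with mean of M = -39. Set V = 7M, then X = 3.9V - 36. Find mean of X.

mean of X = -1100.7

mean of V = 7·(-39) = -273.
mean of X = 3.9·(-273) + (-36) = -1100.7.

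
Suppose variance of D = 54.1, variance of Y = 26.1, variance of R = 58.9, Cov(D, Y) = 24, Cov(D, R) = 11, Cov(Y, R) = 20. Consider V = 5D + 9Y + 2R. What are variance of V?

variance of V = 6802.2

variance of V = a²·variance of D + b²·variance of Y + c²·variance of R + 2ab·Cov(D, Y) + 2ac·Cov(D, R) + 2bc·Cov(Y, R), with a = 5, b = 9, c = 2.
= 1352.5 + 2114.1 + 235.6 + 2160 + 220 + 720
= 6802.2.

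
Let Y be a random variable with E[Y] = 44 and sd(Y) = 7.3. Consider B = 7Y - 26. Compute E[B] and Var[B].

B = 7Y - 26 is linear with a = 7, b = -26.
E[B] = a·E[Y] + b = 7·44 + (-26) = 282.
Var[Y] = 7.3² = 53.29.
Var[B] = a²·Var[Y] = 7²·53.29 = 2611.21 (the additive constant -26 does not affect variance).

E[B] = 282, Var[B] = 2611.21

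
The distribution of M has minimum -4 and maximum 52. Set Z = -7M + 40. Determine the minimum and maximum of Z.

a = -7 < 0, so order reverses: min(Z) = a·max(M)+b = (-7)·52 + 40 = -324; max(Z) = a·min(M)+b = (-7)·(-4) + 40 = 68.

min(Z) = -324, max(Z) = 68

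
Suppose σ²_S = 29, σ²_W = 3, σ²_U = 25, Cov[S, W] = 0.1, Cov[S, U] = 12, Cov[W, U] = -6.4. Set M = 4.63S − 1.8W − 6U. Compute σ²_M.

σ²_M = 724.7633

σ²_M = a²·σ²_S + b²·σ²_W + c²·σ²_U + 2ab·Cov[S, W] + 2ac·Cov[S, U] + 2bc·Cov[W, U], with a = 4.63, b = -1.8, c = -6.
= 621.6701 + 9.72 + 900 + (-1.6668) + (-666.72) + (-138.24)
= 724.7633.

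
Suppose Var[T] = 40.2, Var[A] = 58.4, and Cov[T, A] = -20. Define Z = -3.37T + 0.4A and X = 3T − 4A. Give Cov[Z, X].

Cov[Z, X] = -793.462

By bilinearity, Cov[Z, X] = ac·Var[T] + bd·Var[A] + (ad+bc)·Cov[T, A], with a=-3.37, b=0.4, c=3, d=-4.
ac·Var[T] = (-3.37)·3·40.2 = -406.422
bd·Var[A] = 0.4·(-4)·58.4 = -93.44
(ad+bc)·Cov[T, A] = (14.68)·(-20) = -293.6
Cov[Z, X] = -406.422 + (-93.44) + (-293.6) = -793.462.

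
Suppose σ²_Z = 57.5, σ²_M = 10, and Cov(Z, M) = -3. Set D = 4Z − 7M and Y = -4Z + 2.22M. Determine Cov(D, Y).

By bilinearity, Cov(D, Y) = ac·σ²_Z + bd·σ²_M + (ad+bc)·Cov(Z, M), with a=4, b=-7, c=-4, d=2.22.
ac·σ²_Z = 4·(-4)·57.5 = -920
bd·σ²_M = (-7)·2.22·10 = -155.4
(ad+bc)·Cov(Z, M) = (36.88)·(-3) = -110.64
Cov(D, Y) = -920 + (-155.4) + (-110.64) = -1186.04.

Cov(D, Y) = -1186.04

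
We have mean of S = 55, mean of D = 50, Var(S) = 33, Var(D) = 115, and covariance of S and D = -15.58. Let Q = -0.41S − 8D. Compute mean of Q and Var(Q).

mean of Q = (-0.41)·mean of S + (-8)·mean of D = (-0.41)·55 + (-8)·50 = -422.55.
Var(Q) = a²·Var(S) + b²·Var(D) + 2ab·covariance of S and D with a = -0.41, b = -8.
= (-0.41)²·33 + (-8)²·115 + 2·(-0.41)·(-8)·(-15.58)
= 5.5473 + 7360 + (-102.2048) = 7263.3425.

mean of Q = -422.55, Var(Q) = 7263.3425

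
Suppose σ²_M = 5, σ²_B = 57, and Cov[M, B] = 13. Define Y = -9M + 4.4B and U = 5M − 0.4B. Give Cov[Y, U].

Cov[Y, U] = 7.48

By bilinearity, Cov[Y, U] = ac·σ²_M + bd·σ²_B + (ad+bc)·Cov[M, B], with a=-9, b=4.4, c=5, d=-0.4.
ac·σ²_M = (-9)·5·5 = -225
bd·σ²_B = 4.4·(-0.4)·57 = -100.32
(ad+bc)·Cov[M, B] = (25.6)·13 = 332.8
Cov[Y, U] = -225 + (-100.32) + 332.8 = 7.48.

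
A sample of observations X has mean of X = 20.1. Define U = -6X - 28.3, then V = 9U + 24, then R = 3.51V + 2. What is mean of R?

mean of U = (-6)·20.1 + (-28.3) = -148.9.
mean of V = 9·(-148.9) + 24 = -1316.1.
mean of R = 3.51·(-1316.1) + 2 = -4617.511.

mean of R = -4617.511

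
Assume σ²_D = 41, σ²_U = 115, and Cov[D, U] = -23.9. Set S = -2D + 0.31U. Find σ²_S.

σ²_S = 204.6875

σ²_S = a²·σ²_D + b²·σ²_U + 2ab·Cov[D, U] with a = -2, b = 0.31.
= (-2)²·41 + 0.31²·115 + 2·(-2)·0.31·(-23.9)
= 164 + 11.0515 + 29.636 = 204.6875.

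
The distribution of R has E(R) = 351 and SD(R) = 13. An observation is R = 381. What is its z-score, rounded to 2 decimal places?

z = 2.31

z = (R − E(R)) / SD(R) = (381 − 351) / 13 ≈ 2.31.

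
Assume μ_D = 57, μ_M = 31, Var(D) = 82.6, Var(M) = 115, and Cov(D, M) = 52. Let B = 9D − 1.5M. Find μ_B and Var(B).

μ_B = 466.5, Var(B) = 5545.35

μ_B = 9·μ_D + (-1.5)·μ_M = 9·57 + (-1.5)·31 = 466.5.
Var(B) = a²·Var(D) + b²·Var(M) + 2ab·Cov(D, M) with a = 9, b = -1.5.
= 9²·82.6 + (-1.5)²·115 + 2·9·(-1.5)·52
= 6690.6 + 258.75 + (-1404) = 5545.35.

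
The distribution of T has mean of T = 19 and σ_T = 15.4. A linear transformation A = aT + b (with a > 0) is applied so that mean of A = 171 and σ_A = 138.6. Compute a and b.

σ_A = a·σ_T (a > 0), so a = 138.6/15.4 = 9.
mean of A = a·mean of T + b, so b = 171 − 9·19 = 0.

a = 9, b = 0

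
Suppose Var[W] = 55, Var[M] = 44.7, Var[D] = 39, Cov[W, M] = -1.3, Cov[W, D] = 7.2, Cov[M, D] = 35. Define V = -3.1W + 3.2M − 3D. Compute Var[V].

Var[V] = a²·Var[W] + b²·Var[M] + c²·Var[D] + 2ab·Cov[W, M] + 2ac·Cov[W, D] + 2bc·Cov[M, D], with a = -3.1, b = 3.2, c = -3.
= 528.55 + 457.728 + 351 + 25.792 + 133.92 + (-672)
= 824.99.

Var[V] = 824.99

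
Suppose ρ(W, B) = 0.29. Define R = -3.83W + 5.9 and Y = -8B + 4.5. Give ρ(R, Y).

ρ(R, Y) = 0.29

Linear rescalings preserve correlation up to sign; here the slopes -3.83 and -8 have the same sign, so ρ(R, Y) = ρ(W, B) = 0.29.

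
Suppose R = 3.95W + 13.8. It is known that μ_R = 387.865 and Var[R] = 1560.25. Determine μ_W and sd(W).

μ_W = 94.7, sd(W) = 10

From R = 3.95W + 13.8: μ_R = a·μ_W + b, so μ_W = (μ_R − b)/a = (387.865 − 13.8)/3.95 = 94.7.
sd(R) = √1560.25 = 39.5.
sd(R) = |a|·sd(W), so sd(W) = 39.5/|3.95| = 10.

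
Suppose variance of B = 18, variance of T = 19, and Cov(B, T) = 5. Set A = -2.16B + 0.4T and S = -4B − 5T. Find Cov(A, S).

By bilinearity, Cov(A, S) = ac·variance of B + bd·variance of T + (ad+bc)·Cov(B, T), with a=-2.16, b=0.4, c=-4, d=-5.
ac·variance of B = (-2.16)·(-4)·18 = 155.52
bd·variance of T = 0.4·(-5)·19 = -38
(ad+bc)·Cov(B, T) = (9.2)·5 = 46
Cov(A, S) = 155.52 + (-38) + 46 = 163.52.

Cov(A, S) = 163.52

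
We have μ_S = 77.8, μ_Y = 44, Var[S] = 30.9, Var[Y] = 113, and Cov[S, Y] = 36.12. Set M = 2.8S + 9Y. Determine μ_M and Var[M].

μ_M = 613.84, Var[M] = 11215.704

μ_M = 2.8·μ_S + 9·μ_Y = 2.8·77.8 + 9·44 = 613.84.
Var[M] = a²·Var[S] + b²·Var[Y] + 2ab·Cov[S, Y] with a = 2.8, b = 9.
= 2.8²·30.9 + 9²·113 + 2·2.8·9·36.12
= 242.256 + 9153 + 1820.448 = 11215.704.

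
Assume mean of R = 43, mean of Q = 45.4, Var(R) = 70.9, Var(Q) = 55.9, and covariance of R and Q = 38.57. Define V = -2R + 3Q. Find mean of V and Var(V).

mean of V = 50.2, Var(V) = 323.86

mean of V = (-2)·mean of R + 3·mean of Q = (-2)·43 + 3·45.4 = 50.2.
Var(V) = a²·Var(R) + b²·Var(Q) + 2ab·covariance of R and Q with a = -2, b = 3.
= (-2)²·70.9 + 3²·55.9 + 2·(-2)·3·38.57
= 283.6 + 503.1 + (-462.84) = 323.86.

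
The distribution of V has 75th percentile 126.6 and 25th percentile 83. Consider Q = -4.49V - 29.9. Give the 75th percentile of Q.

75th percentile of Q = -402.57

Since a = -4.49 < 0 the transformation is decreasing, reversing order: the 75th percentile of Q corresponds to the 25th percentile of V.
So P_{75}(Q) = a·P_{25}(V) + b = (-4.49)·83 + (-29.9) = -402.57.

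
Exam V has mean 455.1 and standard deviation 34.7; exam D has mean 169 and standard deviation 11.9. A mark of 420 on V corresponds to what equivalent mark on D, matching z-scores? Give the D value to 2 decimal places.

D = 156.96

z = (420 − 455.1)/34.7 ≈ -1.0115.
D = 169 + z·11.9 = 169 + (420 − 455.1)·11.9/34.7 ≈ 156.96.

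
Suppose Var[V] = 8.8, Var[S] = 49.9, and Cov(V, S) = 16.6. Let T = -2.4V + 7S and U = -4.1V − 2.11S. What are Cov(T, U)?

By bilinearity, Cov(T, U) = ac·Var[V] + bd·Var[S] + (ad+bc)·Cov(V, S), with a=-2.4, b=7, c=-4.1, d=-2.11.
ac·Var[V] = (-2.4)·(-4.1)·8.8 = 86.592
bd·Var[S] = 7·(-2.11)·49.9 = -737.023
(ad+bc)·Cov(V, S) = (-23.636)·16.6 = -392.3576
Cov(T, U) = 86.592 + (-737.023) + (-392.3576) = -1042.7886.

Cov(T, U) = -1042.7886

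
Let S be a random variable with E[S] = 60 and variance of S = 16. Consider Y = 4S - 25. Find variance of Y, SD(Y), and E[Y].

Y = 4S - 25 is linear with a = 4, b = -25.
variance of Y = a²·variance of S = 4²·16 = 256 (the additive constant -25 does not affect variance).
SD(S) = √16 = 4.
SD(Y) = |a|·SD(S) = |4|·4 = 16.
E[Y] = a·E[S] + b = 4·60 + (-25) = 215.

variance of Y = 256, SD(Y) = 16, E[Y] = 215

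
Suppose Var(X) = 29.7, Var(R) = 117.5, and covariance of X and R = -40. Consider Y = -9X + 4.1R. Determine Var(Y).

Var(Y) = a²·Var(X) + b²·Var(R) + 2ab·covariance of X and R with a = -9, b = 4.1.
= (-9)²·29.7 + 4.1²·117.5 + 2·(-9)·4.1·(-40)
= 2405.7 + 1975.175 + 2952 = 7332.875.

Var(Y) = 7332.875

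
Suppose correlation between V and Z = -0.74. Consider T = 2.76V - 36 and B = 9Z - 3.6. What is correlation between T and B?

Linear rescalings preserve correlation up to sign; here the slopes 2.76 and 9 have the same sign, so correlation between T and B = correlation between V and Z = -0.74.

correlation between T and B = -0.74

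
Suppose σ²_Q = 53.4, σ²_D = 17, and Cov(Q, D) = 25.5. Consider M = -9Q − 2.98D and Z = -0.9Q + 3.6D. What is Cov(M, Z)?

By bilinearity, Cov(M, Z) = ac·σ²_Q + bd·σ²_D + (ad+bc)·Cov(Q, D), with a=-9, b=-2.98, c=-0.9, d=3.6.
ac·σ²_Q = (-9)·(-0.9)·53.4 = 432.54
bd·σ²_D = (-2.98)·3.6·17 = -182.376
(ad+bc)·Cov(Q, D) = (-29.718)·25.5 = -757.809
Cov(M, Z) = 432.54 + (-182.376) + (-757.809) = -507.645.

Cov(M, Z) = -507.645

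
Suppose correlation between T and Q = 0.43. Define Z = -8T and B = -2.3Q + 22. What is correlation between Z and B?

Linear rescalings preserve correlation up to sign; here the slopes -8 and -2.3 have the same sign, so correlation between Z and B = correlation between T and Q = 0.43.

correlation between Z and B = 0.43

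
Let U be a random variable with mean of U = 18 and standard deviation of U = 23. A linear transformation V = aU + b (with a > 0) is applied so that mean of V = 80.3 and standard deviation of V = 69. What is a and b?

a = 3, b = 26.3

standard deviation of V = a·standard deviation of U (a > 0), so a = 69/23 = 3.
mean of V = a·mean of U + b, so b = 80.3 − 3·18 = 26.3.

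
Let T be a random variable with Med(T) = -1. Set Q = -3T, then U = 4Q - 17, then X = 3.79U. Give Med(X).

Med(X) = -18.95

Med(Q) = (-3)·(-1) = 3.
Med(U) = 4·3 + (-17) = -5.
Med(X) = 3.79·(-5) = -18.95.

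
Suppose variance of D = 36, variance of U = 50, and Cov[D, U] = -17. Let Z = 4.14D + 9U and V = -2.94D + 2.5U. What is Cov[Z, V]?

By bilinearity, Cov[Z, V] = ac·variance of D + bd·variance of U + (ad+bc)·Cov[D, U], with a=4.14, b=9, c=-2.94, d=2.5.
ac·variance of D = 4.14·(-2.94)·36 = -438.1776
bd·variance of U = 9·2.5·50 = 1125
(ad+bc)·Cov[D, U] = (-16.11)·(-17) = 273.87
Cov[Z, V] = -438.1776 + 1125 + 273.87 = 960.6924.

Cov[Z, V] = 960.6924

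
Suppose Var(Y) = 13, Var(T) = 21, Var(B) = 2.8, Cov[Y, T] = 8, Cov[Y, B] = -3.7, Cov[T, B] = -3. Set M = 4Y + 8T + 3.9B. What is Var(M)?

Var(M) = a²·Var(Y) + b²·Var(T) + c²·Var(B) + 2ab·Cov[Y, T] + 2ac·Cov[Y, B] + 2bc·Cov[T, B], with a = 4, b = 8, c = 3.9.
= 208 + 1344 + 42.588 + 512 + (-115.44) + (-187.2)
= 1803.948.

Var(M) = 1803.948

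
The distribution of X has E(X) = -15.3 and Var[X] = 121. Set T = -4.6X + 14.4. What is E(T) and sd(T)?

E(T) = 84.78, sd(T) = 50.6

T = -4.6X + 14.4 is linear with a = -4.6, b = 14.4.
E(T) = a·E(X) + b = (-4.6)·(-15.3) + 14.4 = 84.78.
sd(X) = √121 = 11.
sd(T) = |a|·sd(X) = |-4.6|·11 = 50.6.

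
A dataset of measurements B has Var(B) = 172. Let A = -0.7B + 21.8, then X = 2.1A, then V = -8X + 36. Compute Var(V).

Var(V) = 23787.1872

Var(A) = (-0.7)²·172 = 84.28.
Var(X) = 2.1²·84.28 = 371.6748.
Var(V) = (-8)²·371.6748 = 23787.1872.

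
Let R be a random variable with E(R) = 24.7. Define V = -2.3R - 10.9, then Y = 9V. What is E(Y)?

E(V) = (-2.3)·24.7 + (-10.9) = -67.71.
E(Y) = 9·(-67.71) = -609.39.

E(Y) = -609.39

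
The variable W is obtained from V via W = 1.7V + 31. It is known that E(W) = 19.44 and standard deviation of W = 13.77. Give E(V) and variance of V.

From W = 1.7V + 31: E(W) = a·E(V) + b, so E(V) = (E(W) − b)/a = (19.44 − 31)/1.7 = -6.8.
variance of W = 13.77² = 189.6129.
variance of W = a²·variance of V, so variance of V = 189.6129/1.7² = 65.61.

E(V) = -6.8, variance of V = 65.61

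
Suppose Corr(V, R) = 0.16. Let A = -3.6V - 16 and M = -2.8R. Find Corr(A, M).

Linear rescalings preserve correlation up to sign; here the slopes -3.6 and -2.8 have the same sign, so Corr(A, M) = Corr(V, R) = 0.16.

Corr(A, M) = 0.16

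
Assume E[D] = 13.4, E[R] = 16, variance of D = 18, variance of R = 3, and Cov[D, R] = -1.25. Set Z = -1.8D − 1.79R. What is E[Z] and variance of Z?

E[Z] = -52.76, variance of Z = 59.8773

E[Z] = (-1.8)·E[D] + (-1.79)·E[R] = (-1.8)·13.4 + (-1.79)·16 = -52.76.
variance of Z = a²·variance of D + b²·variance of R + 2ab·Cov[D, R] with a = -1.8, b = -1.79.
= (-1.8)²·18 + (-1.79)²·3 + 2·(-1.8)·(-1.79)·(-1.25)
= 58.32 + 9.6123 + (-8.055) = 59.8773.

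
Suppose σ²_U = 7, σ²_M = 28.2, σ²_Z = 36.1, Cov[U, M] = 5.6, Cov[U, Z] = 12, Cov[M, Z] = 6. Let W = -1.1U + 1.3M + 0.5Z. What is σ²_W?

σ²_W = a²·σ²_U + b²·σ²_M + c²·σ²_Z + 2ab·Cov[U, M] + 2ac·Cov[U, Z] + 2bc·Cov[M, Z], with a = -1.1, b = 1.3, c = 0.5.
= 8.47 + 47.658 + 9.025 + (-16.016) + (-13.2) + 7.8
= 43.737.

σ²_W = 43.737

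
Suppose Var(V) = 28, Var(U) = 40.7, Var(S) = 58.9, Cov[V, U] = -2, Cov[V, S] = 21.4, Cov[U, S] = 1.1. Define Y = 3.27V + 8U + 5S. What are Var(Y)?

Var(Y) = a²·Var(V) + b²·Var(U) + c²·Var(S) + 2ab·Cov[V, U] + 2ac·Cov[V, S] + 2bc·Cov[U, S], with a = 3.27, b = 8, c = 5.
= 299.4012 + 2604.8 + 1472.5 + (-104.64) + 699.78 + 88
= 5059.8412.

Var(Y) = 5059.8412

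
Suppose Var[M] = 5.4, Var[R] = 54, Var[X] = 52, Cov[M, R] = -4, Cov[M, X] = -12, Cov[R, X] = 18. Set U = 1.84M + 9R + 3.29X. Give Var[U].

Var[U] = 5743.32904

Var[U] = a²·Var[M] + b²·Var[R] + c²·Var[X] + 2ab·Cov[M, R] + 2ac·Cov[M, X] + 2bc·Cov[R, X], with a = 1.84, b = 9, c = 3.29.
= 18.28224 + 4374 + 562.8532 + (-132.48) + (-145.2864) + 1065.96
= 5743.32904.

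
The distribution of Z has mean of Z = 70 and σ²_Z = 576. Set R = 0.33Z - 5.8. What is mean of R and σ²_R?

mean of R = 17.3, σ²_R = 62.7264

R = 0.33Z - 5.8 is linear with a = 0.33, b = -5.8.
mean of R = a·mean of Z + b = 0.33·70 + (-5.8) = 17.3.
σ²_R = a²·σ²_Z = 0.33²·576 = 62.7264 (the additive constant -5.8 does not affect variance).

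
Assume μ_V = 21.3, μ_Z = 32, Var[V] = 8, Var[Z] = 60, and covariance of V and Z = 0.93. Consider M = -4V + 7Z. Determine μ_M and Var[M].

μ_M = (-4)·μ_V + 7·μ_Z = (-4)·21.3 + 7·32 = 138.8.
Var[M] = a²·Var[V] + b²·Var[Z] + 2ab·covariance of V and Z with a = -4, b = 7.
= (-4)²·8 + 7²·60 + 2·(-4)·7·0.93
= 128 + 2940 + (-52.08) = 3015.92.

μ_M = 138.8, Var[M] = 3015.92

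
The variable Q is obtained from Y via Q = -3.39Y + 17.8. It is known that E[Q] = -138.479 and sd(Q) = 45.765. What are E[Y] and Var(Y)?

From Q = -3.39Y + 17.8: E[Q] = a·E[Y] + b, so E[Y] = (E[Q] − b)/a = (-138.479 − 17.8)/(-3.39) = 46.1.
Var(Q) = 45.765² = 2094.435225.
Var(Q) = a²·Var(Y), so Var(Y) = 2094.435225/(-3.39)² = 182.25.

E[Y] = 46.1, Var(Y) = 182.25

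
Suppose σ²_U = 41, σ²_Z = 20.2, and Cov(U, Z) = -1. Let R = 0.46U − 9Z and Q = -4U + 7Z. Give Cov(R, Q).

By bilinearity, Cov(R, Q) = ac·σ²_U + bd·σ²_Z + (ad+bc)·Cov(U, Z), with a=0.46, b=-9, c=-4, d=7.
ac·σ²_U = 0.46·(-4)·41 = -75.44
bd·σ²_Z = (-9)·7·20.2 = -1272.6
(ad+bc)·Cov(U, Z) = (39.22)·(-1) = -39.22
Cov(R, Q) = -75.44 + (-1272.6) + (-39.22) = -1387.26.

Cov(R, Q) = -1387.26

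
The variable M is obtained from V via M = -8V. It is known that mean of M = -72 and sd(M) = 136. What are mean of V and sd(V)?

From M = -8V: mean of M = a·mean of V + b, so mean of V = (mean of M − b)/a = (-72 − 0)/(-8) = 9.
sd(M) = |a|·sd(V), so sd(V) = 136/|-8| = 17.

mean of V = 9, sd(V) = 17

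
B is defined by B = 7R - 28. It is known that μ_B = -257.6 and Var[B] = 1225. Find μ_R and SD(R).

From B = 7R - 28: μ_B = a·μ_R + b, so μ_R = (μ_B − b)/a = (-257.6 − (-28))/7 = -32.8.
SD(B) = √1225 = 35.
SD(B) = |a|·SD(R), so SD(R) = 35/|7| = 5.

μ_R = -32.8, SD(R) = 5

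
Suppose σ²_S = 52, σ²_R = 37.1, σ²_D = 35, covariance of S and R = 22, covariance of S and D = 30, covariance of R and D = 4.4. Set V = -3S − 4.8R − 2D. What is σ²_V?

σ²_V = 2540.864

σ²_V = a²·σ²_S + b²·σ²_R + c²·σ²_D + 2ab·covariance of S and R + 2ac·covariance of S and D + 2bc·covariance of R and D, with a = -3, b = -4.8, c = -2.
= 468 + 854.784 + 140 + 633.6 + 360 + 84.48
= 2540.864.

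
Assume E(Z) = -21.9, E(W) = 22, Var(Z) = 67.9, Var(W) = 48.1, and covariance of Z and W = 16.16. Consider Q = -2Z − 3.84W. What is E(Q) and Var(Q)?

E(Q) = -40.68, Var(Q) = 1229.08096

E(Q) = (-2)·E(Z) + (-3.84)·E(W) = (-2)·(-21.9) + (-3.84)·22 = -40.68.
Var(Q) = a²·Var(Z) + b²·Var(W) + 2ab·covariance of Z and W with a = -2, b = -3.84.
= (-2)²·67.9 + (-3.84)²·48.1 + 2·(-2)·(-3.84)·16.16
= 271.6 + 709.26336 + 248.2176 = 1229.08096.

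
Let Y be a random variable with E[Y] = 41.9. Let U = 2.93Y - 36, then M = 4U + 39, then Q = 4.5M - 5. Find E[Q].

E[U] = 2.93·41.9 + (-36) = 86.767.
E[M] = 4·86.767 + 39 = 386.068.
E[Q] = 4.5·386.068 + (-5) = 1732.306.

E[Q] = 1732.306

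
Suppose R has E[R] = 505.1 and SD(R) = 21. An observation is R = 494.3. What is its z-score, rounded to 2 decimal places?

z = -0.51

z = (R − E[R]) / SD(R) = (494.3 − 505.1) / 21 ≈ -0.51.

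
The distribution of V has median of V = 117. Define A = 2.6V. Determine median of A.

A linear map preserves order up to sign, so median of A = a·median of V + b = 2.6·117 = 304.2.

median of A = 304.2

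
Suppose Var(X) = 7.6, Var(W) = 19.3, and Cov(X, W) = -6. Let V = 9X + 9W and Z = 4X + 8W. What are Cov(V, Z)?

Cov(V, Z) = 1015.2

By bilinearity, Cov(V, Z) = ac·Var(X) + bd·Var(W) + (ad+bc)·Cov(X, W), with a=9, b=9, c=4, d=8.
ac·Var(X) = 9·4·7.6 = 273.6
bd·Var(W) = 9·8·19.3 = 1389.6
(ad+bc)·Cov(X, W) = (108)·(-6) = -648
Cov(V, Z) = 273.6 + 1389.6 + (-648) = 1015.2.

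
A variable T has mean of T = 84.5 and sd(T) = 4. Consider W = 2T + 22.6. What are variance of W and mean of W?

W = 2T + 22.6 is linear with a = 2, b = 22.6.
variance of T = 4² = 16.
variance of W = a²·variance of T = 2²·16 = 64 (the additive constant 22.6 does not affect variance).
mean of W = a·mean of T + b = 2·84.5 + 22.6 = 191.6.

variance of W = 64, mean of W = 191.6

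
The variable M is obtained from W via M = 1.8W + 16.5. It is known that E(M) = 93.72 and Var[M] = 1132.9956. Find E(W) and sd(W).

E(W) = 42.9, sd(W) = 18.7

From M = 1.8W + 16.5: E(M) = a·E(W) + b, so E(W) = (E(M) − b)/a = (93.72 − 16.5)/1.8 = 42.9.
sd(M) = √1132.9956 = 33.66.
sd(M) = |a|·sd(W), so sd(W) = 33.66/|1.8| = 18.7.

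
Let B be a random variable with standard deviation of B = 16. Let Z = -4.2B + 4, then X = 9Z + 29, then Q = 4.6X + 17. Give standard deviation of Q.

standard deviation of Q = 2782.08

standard deviation of Z = |-4.2|·16 = 67.2.
standard deviation of X = |9|·67.2 = 604.8.
standard deviation of Q = |4.6|·604.8 = 2782.08.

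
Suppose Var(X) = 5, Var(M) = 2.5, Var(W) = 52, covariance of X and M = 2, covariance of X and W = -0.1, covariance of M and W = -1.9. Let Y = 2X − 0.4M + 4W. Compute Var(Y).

Var(Y) = 853.68

Var(Y) = a²·Var(X) + b²·Var(M) + c²·Var(W) + 2ab·covariance of X and M + 2ac·covariance of X and W + 2bc·covariance of M and W, with a = 2, b = -0.4, c = 4.
= 20 + 0.4 + 832 + (-3.2) + (-1.6) + 6.08
= 853.68.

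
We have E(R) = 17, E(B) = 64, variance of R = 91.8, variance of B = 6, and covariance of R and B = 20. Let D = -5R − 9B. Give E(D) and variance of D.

E(D) = (-5)·E(R) + (-9)·E(B) = (-5)·17 + (-9)·64 = -661.
variance of D = a²·variance of R + b²·variance of B + 2ab·covariance of R and B with a = -5, b = -9.
= (-5)²·91.8 + (-9)²·6 + 2·(-5)·(-9)·20
= 2295 + 486 + 1800 = 4581.

E(D) = -661, variance of D = 4581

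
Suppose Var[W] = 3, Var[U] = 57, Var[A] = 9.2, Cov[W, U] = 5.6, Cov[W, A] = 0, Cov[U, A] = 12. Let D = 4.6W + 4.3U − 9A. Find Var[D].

Var[D] = a²·Var[W] + b²·Var[U] + c²·Var[A] + 2ab·Cov[W, U] + 2ac·Cov[W, A] + 2bc·Cov[U, A], with a = 4.6, b = 4.3, c = -9.
= 63.48 + 1053.93 + 745.2 + 221.536 + 0 + (-928.8)
= 1155.346.

Var[D] = 1155.346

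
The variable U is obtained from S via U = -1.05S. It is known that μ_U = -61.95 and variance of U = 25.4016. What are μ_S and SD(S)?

From U = -1.05S: μ_U = a·μ_S + b, so μ_S = (μ_U − b)/a = (-61.95 − 0)/(-1.05) = 59.
SD(U) = √25.4016 = 5.04.
SD(U) = |a|·SD(S), so SD(S) = 5.04/|-1.05| = 4.8.

μ_S = 59, SD(S) = 4.8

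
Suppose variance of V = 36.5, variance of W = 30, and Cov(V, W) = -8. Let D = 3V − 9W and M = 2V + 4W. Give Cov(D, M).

Cov(D, M) = -813

By bilinearity, Cov(D, M) = ac·variance of V + bd·variance of W + (ad+bc)·Cov(V, W), with a=3, b=-9, c=2, d=4.
ac·variance of V = 3·2·36.5 = 219
bd·variance of W = (-9)·4·30 = -1080
(ad+bc)·Cov(V, W) = (-6)·(-8) = 48
Cov(D, M) = 219 + (-1080) + 48 = -813.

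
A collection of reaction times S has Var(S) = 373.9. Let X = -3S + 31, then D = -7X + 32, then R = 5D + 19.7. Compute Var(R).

Var(R) = 4122247.5

Var(X) = (-3)²·373.9 = 3365.1.
Var(D) = (-7)²·3365.1 = 164889.9.
Var(R) = 5²·164889.9 = 4122247.5.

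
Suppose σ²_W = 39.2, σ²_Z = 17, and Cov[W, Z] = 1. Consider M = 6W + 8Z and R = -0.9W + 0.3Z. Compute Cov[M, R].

Cov[M, R] = -176.28

By bilinearity, Cov[M, R] = ac·σ²_W + bd·σ²_Z + (ad+bc)·Cov[W, Z], with a=6, b=8, c=-0.9, d=0.3.
ac·σ²_W = 6·(-0.9)·39.2 = -211.68
bd·σ²_Z = 8·0.3·17 = 40.8
(ad+bc)·Cov[W, Z] = (-5.4)·1 = -5.4
Cov[M, R] = -211.68 + 40.8 + (-5.4) = -176.28.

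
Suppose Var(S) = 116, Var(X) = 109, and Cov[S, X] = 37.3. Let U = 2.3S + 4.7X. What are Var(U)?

Var(U) = a²·Var(S) + b²·Var(X) + 2ab·Cov[S, X] with a = 2.3, b = 4.7.
= 2.3²·116 + 4.7²·109 + 2·2.3·4.7·37.3
= 613.64 + 2407.81 + 806.426 = 3827.876.

Var(U) = 3827.876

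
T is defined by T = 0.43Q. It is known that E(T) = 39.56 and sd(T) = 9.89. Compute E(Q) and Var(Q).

E(Q) = 92, Var(Q) = 529

From T = 0.43Q: E(T) = a·E(Q) + b, so E(Q) = (E(T) − b)/a = (39.56 − 0)/0.43 = 92.
Var(T) = 9.89² = 97.8121.
Var(T) = a²·Var(Q), so Var(Q) = 97.8121/0.43² = 529.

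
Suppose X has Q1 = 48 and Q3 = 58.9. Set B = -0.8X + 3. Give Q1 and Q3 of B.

Q1(B) = -44.12, Q3(B) = -35.4

a = -0.8 < 0 reverses order: Q1(B) comes from Q3(X), Q3(B) from Q1(X).
Q1(B) = (-0.8)·58.9 + 3 = -44.12; Q3(B) = (-0.8)·48 + 3 = -35.4.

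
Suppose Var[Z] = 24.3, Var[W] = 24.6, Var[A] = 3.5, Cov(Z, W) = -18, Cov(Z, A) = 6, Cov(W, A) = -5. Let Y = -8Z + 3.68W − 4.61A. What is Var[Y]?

Var[Y] = a²·Var[Z] + b²·Var[W] + c²·Var[A] + 2ab·Cov(Z, W) + 2ac·Cov(Z, A) + 2bc·Cov(W, A), with a = -8, b = 3.68, c = -4.61.
= 1555.2 + 333.14304 + 74.38235 + 1059.84 + 442.56 + 169.648
= 3634.77339.

Var[Y] = 3634.77339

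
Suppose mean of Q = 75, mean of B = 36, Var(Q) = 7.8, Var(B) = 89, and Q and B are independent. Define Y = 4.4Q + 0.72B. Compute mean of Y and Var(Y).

mean of Y = 4.4·mean of Q + 0.72·mean of B = 4.4·75 + 0.72·36 = 355.92.
Var(Y) = a²·Var(Q) + b²·Var(B) + 2ab·covariance of Q and B with a = 4.4, b = 0.72.
Independence gives covariance of Q and B = 0.
= 4.4²·7.8 + 0.72²·89 + 2·4.4·0.72·0
= 151.008 + 46.1376 + 0 = 197.1456.

mean of Y = 355.92, Var(Y) = 197.1456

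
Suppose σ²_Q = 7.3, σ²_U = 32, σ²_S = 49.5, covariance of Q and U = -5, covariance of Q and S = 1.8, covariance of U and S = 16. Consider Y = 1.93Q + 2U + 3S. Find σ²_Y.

σ²_Y = 774.93577

σ²_Y = a²·σ²_Q + b²·σ²_U + c²·σ²_S + 2ab·covariance of Q and U + 2ac·covariance of Q and S + 2bc·covariance of U and S, with a = 1.93, b = 2, c = 3.
= 27.19177 + 128 + 445.5 + (-38.6) + 20.844 + 192
= 774.93577.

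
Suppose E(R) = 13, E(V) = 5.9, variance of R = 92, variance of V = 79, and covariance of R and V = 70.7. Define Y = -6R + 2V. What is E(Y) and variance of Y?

E(Y) = -66.2, variance of Y = 1931.2

E(Y) = (-6)·E(R) + 2·E(V) = (-6)·13 + 2·5.9 = -66.2.
variance of Y = a²·variance of R + b²·variance of V + 2ab·covariance of R and V with a = -6, b = 2.
= (-6)²·92 + 2²·79 + 2·(-6)·2·70.7
= 3312 + 316 + (-1696.8) = 1931.2.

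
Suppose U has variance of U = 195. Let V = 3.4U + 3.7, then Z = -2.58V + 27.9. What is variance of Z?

variance of Z = 15004.85688

variance of V = 3.4²·195 = 2254.2.
variance of Z = (-2.58)²·2254.2 = 15004.85688.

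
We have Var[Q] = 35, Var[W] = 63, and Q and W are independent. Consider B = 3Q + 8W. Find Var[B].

Var[B] = a²·Var[Q] + b²·Var[W] + 2ab·Cov[Q, W] with a = 3, b = 8.
Independence gives Cov[Q, W] = 0.
= 3²·35 + 8²·63 + 2·3·8·0
= 315 + 4032 + 0 = 4347.

Var[B] = 4347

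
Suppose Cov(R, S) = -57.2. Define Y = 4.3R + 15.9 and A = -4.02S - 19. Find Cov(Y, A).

Cov(Y, A) = 988.7592

Cov(Y, A) = a·c·Cov(R, S) = 4.3·(-4.02)·(-57.2) = 988.7592. Additive constants drop out.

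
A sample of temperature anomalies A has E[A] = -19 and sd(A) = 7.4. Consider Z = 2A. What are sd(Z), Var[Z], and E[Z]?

Z = 2A is linear with a = 2, b = 0.
sd(Z) = |a|·sd(A) = |2|·7.4 = 14.8.
Var[A] = 7.4² = 54.76.
Var[Z] = a²·Var[A] = 2²·54.76 = 219.04.
E[Z] = a·E[A] + b = 2·(-19) = -38.

sd(Z) = 14.8, Var[Z] = 219.04, E[Z] = -38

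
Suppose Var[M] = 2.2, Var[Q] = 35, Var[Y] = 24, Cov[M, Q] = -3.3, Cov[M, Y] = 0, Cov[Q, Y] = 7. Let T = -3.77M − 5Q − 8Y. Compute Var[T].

Var[T] = 2877.85838

Var[T] = a²·Var[M] + b²·Var[Q] + c²·Var[Y] + 2ab·Cov[M, Q] + 2ac·Cov[M, Y] + 2bc·Cov[Q, Y], with a = -3.77, b = -5, c = -8.
= 31.26838 + 875 + 1536 + (-124.41) + 0 + 560
= 2877.85838.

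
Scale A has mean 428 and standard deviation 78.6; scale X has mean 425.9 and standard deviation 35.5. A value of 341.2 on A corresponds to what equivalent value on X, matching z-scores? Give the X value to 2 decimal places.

X = 386.70

z = (341.2 − 428)/78.6 ≈ -1.1043.
X = 425.9 + z·35.5 = 425.9 + (341.2 − 428)·35.5/78.6 ≈ 386.70.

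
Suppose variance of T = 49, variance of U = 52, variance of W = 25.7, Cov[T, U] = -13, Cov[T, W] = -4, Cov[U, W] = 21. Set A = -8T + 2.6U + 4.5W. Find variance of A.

variance of A = 5328.145

variance of A = a²·variance of T + b²·variance of U + c²·variance of W + 2ab·Cov[T, U] + 2ac·Cov[T, W] + 2bc·Cov[U, W], with a = -8, b = 2.6, c = 4.5.
= 3136 + 351.52 + 520.425 + 540.8 + 288 + 491.4
= 5328.145.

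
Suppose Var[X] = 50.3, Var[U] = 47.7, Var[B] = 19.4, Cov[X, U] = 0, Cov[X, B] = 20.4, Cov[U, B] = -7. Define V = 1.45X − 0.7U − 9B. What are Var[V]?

Var[V] = 1079.88875

Var[V] = a²·Var[X] + b²·Var[U] + c²·Var[B] + 2ab·Cov[X, U] + 2ac·Cov[X, B] + 2bc·Cov[U, B], with a = 1.45, b = -0.7, c = -9.
= 105.75575 + 23.373 + 1571.4 + 0 + (-532.44) + (-88.2)
= 1079.88875.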